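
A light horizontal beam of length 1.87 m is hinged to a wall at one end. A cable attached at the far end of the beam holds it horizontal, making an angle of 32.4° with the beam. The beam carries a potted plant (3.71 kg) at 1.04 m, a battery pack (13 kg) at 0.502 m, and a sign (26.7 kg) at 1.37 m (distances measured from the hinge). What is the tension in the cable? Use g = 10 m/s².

T ≈ 469 N

About the hinge:
Potted plant: 3.71 × 10 = 37.1 N down at 1.04 m → arm 1.04 m, τ = 37.1 × 1.04 = 38.58 N·m clockwise.
Battery pack: 13 × 10 = 130 N down at 0.502 m → arm 0.502 m, τ = 130 × 0.502 = 65.26 N·m clockwise.
Sign: 26.7 × 10 = 267 N down at 1.37 m → arm 1.37 m, τ = 267 × 1.37 = 365.8 N·m clockwise.
Total clockwise load moment = 469.6 N·m.
The cable tension T acts at 1.87 m; only its component perpendicular to the beam, T sinθ, produces torque. sin 32.4° = 0.5358.
For rotational equilibrium, T × 1.87 × 0.5358 = 469.6, so T = 469.6 / 1.002 = 469 N.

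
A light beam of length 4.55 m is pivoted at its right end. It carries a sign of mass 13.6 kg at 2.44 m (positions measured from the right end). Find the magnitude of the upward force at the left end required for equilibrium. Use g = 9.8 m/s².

F ≈ 71.5 N

Sum moments about the right end (the unknown pivot reaction has zero arm there).
Sign: 13.6 × 9.8 = 133.3 N down at 2.44 m → arm 2.44 m, τ = 133.3 × 2.44 = 325.3 N·m counterclockwise.
Net moment of the loads = 325.3 N·m counterclockwise.
The upward force F acts at the left end, arm 4.55 m, giving F × 4.55 clockwise.
Setting net torque to zero: F × 4.55 = 325.3 → F = 325.3 / 4.55 = 71.5 N.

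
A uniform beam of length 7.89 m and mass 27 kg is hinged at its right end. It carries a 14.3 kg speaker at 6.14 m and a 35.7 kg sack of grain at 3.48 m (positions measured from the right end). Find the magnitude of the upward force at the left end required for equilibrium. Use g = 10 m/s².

Sum moments about the right end (the unknown pivot reaction has zero arm there).
Beam weight: 27 × 10 = 270 N down at 3.945 m → arm 3.945 m, τ = 270 × 3.945 = 1065 N·m counterclockwise.
Speaker: 14.3 × 10 = 143 N down at 6.14 m → arm 6.14 m, τ = 143 × 6.14 = 878 N·m counterclockwise.
Sack of grain: 35.7 × 10 = 357 N down at 3.48 m → arm 3.48 m, τ = 357 × 3.48 = 1242 N·m counterclockwise.
Net moment of the loads = 3185 N·m counterclockwise.
The upward force F acts at the left end, arm 7.89 m, giving F × 7.89 clockwise.
For rotational equilibrium, F × 7.89 = 3185, so F = 3185 / 7.89 = 404 N.

F ≈ 404 N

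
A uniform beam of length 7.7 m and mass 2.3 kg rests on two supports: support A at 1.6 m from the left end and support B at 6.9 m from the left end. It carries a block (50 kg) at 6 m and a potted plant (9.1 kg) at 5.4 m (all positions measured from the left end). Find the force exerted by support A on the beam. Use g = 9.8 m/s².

R_A ≈ 121 N

Taking torques about support B:
Beam weight: 2.3 × 9.8 = 22.54 N down at 3.85 m → arm 3.05 m, τ = 22.54 × 3.05 = 68.75 N·m counterclockwise.
Block: 50 × 9.8 = 490 N down at 6 m → arm 0.9 m, τ = 490 × 0.9 = 441 N·m counterclockwise.
Potted plant: 9.1 × 9.8 = 89.18 N down at 5.4 m → arm 1.5 m, τ = 89.18 × 1.5 = 133.8 N·m counterclockwise.
Net load moment about support B = 643.5 N·m counterclockwise.
Reaction R at support A is upward at 1.6 m, arm 5.3 m → moment R × 5.3 clockwise.
For rotational equilibrium, R × 5.3 = 643.5, so R = 121 N.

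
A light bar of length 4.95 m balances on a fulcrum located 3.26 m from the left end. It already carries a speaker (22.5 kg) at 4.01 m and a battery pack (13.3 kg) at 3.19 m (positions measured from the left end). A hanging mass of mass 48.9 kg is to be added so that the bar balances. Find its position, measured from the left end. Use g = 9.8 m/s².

x ≈ 2.93 m from the left end

About the fulcrum (at 3.26 m from the left end):
Speaker: 22.5 × 9.8 = 220.5 N down at 4.01 m → arm 0.75 m, τ = 220.5 × 0.75 = 165.4 N·m clockwise.
Battery pack: 13.3 × 9.8 = 130.3 N down at 3.19 m → arm 0.07 m, τ = 130.3 × 0.07 = 9.121 N·m counterclockwise.
Net moment of existing loads = 156.3 N·m clockwise.
The hanging mass weighs 48.9 × 9.8 = 479.2 N and must supply an equal counterclockwise moment, so its lever arm about the fulcrum is 156.3 / 479.2 = 0.326 m.
That puts it at 3.26 − 0.326 = 2.93 m from the left end.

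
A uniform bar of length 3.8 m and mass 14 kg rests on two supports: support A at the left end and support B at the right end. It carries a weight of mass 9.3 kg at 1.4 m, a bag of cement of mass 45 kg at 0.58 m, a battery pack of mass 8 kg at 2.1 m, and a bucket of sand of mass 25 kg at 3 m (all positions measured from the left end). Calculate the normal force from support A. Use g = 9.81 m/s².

Sum moments about support B (its reaction then has zero moment arm).
Beam weight: 14 × 9.81 = 137.3 N down at 1.9 m → arm 1.9 m, τ = 137.3 × 1.9 = 260.9 N·m counterclockwise.
Weight: 9.3 × 9.81 = 91.23 N down at 1.4 m → arm 2.4 m, τ = 91.23 × 2.4 = 219 N·m counterclockwise.
Bag of cement: 45 × 9.81 = 441.5 N down at 0.58 m → arm 3.22 m, τ = 441.5 × 3.22 = 1422 N·m counterclockwise.
Battery pack: 8 × 9.81 = 78.48 N down at 2.1 m → arm 1.7 m, τ = 78.48 × 1.7 = 133.4 N·m counterclockwise.
Bucket of sand: 25 × 9.81 = 245.2 N down at 3 m → arm 0.8 m, τ = 245.2 × 0.8 = 196.2 N·m counterclockwise.
Net load moment about support B = 2232 N·m counterclockwise.
Reaction R at support A is upward at 0 m, arm 3.8 m → moment R × 3.8 clockwise.
Στ = 0 ⇒ R × 3.8 = 2232 ⇒ R = 587 N.

R_A ≈ 587 N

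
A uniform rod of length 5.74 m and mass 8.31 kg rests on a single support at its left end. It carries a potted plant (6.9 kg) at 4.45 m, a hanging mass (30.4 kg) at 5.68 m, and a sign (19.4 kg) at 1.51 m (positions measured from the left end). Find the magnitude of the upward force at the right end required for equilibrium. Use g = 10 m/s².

F ≈ 447 N

About the left end:
Beam weight: 8.31 × 10 = 83.1 N down at 2.87 m → arm 2.87 m, τ = 83.1 × 2.87 = 238.5 N·m clockwise.
Potted plant: 6.9 × 10 = 69 N down at 4.45 m → arm 4.45 m, τ = 69 × 4.45 = 307.1 N·m clockwise.
Hanging mass: 30.4 × 10 = 304 N down at 5.68 m → arm 5.68 m, τ = 304 × 5.68 = 1727 N·m clockwise.
Sign: 19.4 × 10 = 194 N down at 1.51 m → arm 1.51 m, τ = 194 × 1.51 = 292.9 N·m clockwise.
Net moment of the loads = 2566 N·m clockwise.
The upward force F acts at the right end, arm 5.74 m, giving F × 5.74 counterclockwise.
Balancing moments: F × 5.74 = 2566, giving F = 2566 / 5.74 = 447 N.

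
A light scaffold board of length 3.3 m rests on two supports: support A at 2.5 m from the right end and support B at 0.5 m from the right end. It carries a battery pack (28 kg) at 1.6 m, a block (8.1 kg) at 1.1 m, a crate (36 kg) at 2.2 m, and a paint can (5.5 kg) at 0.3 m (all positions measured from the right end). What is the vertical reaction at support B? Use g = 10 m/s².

R_B ≈ 297 N

Sum moments about support A (its reaction then has zero moment arm).
Battery pack: 28 × 10 = 280 N down at 1.6 m → arm 0.9 m, τ = 280 × 0.9 = 252 N·m clockwise.
Block: 8.1 × 10 = 81 N down at 1.1 m → arm 1.4 m, τ = 81 × 1.4 = 113.4 N·m clockwise.
Crate: 36 × 10 = 360 N down at 2.2 m → arm 0.3 m, τ = 360 × 0.3 = 108 N·m clockwise.
Paint can: 5.5 × 10 = 55 N down at 0.3 m → arm 2.2 m, τ = 55 × 2.2 = 121 N·m clockwise.
Net load moment about support A = 594.4 N·m clockwise.
Reaction R at support B is upward at 0.5 m, arm 2 m → moment R × 2 counterclockwise.
Balancing moments: R × 2 = 594.4, giving R = 297 N.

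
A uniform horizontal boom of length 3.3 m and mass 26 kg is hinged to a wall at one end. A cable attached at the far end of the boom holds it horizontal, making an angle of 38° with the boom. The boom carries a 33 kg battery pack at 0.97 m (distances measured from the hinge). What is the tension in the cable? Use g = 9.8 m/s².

T ≈ 361 N

About the hinge:
Beam weight: 26 × 9.8 = 254.8 N down at 1.65 m → arm 1.65 m, τ = 254.8 × 1.65 = 420.4 N·m clockwise.
Battery pack: 33 × 9.8 = 323.4 N down at 0.97 m → arm 0.97 m, τ = 323.4 × 0.97 = 313.7 N·m clockwise.
Total clockwise load moment = 734.1 N·m.
The cable tension T acts at 3.3 m; only its component perpendicular to the boom, T sinθ, produces torque. sin 38° = 0.6157.
Setting net torque to zero: T × 3.3 × 0.6157 = 734.1 → T = 734.1 / 2.032 = 361 N.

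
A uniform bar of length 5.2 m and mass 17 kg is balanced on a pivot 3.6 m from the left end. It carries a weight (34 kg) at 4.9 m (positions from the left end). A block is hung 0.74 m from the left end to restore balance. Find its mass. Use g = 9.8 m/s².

Choose the pivot (at 3.6 m from the left end) as the axis so the support reaction has zero arm there.
Beam weight: 17 × 9.8 = 166.6 N down at 2.6 m → arm 1 m, τ = 166.6 × 1 = 166.6 N·m counterclockwise.
Weight: 34 × 9.8 = 333.2 N down at 4.9 m → arm 1.3 m, τ = 333.2 × 1.3 = 433.2 N·m clockwise.
Net moment of known loads = 266.6 N·m clockwise.
An unknown mass m at 0.74 m has arm 2.86 m; its moment is m·g·2.86 counterclockwise.
Στ = 0 ⇒ m × 9.8 × 2.86 = 266.6 ⇒ m = 266.6 / (9.8 × 2.86) = 9.51 kg.

m ≈ 9.51 kg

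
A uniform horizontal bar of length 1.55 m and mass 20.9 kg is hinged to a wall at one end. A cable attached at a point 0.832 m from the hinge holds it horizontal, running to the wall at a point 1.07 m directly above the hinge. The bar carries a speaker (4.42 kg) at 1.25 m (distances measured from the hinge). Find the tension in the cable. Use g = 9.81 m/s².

T ≈ 324 N

About the hinge:
Beam weight: 20.9 × 9.81 = 205 N down at 0.775 m → arm 0.775 m, τ = 205 × 0.775 = 158.9 N·m clockwise.
Speaker: 4.42 × 9.81 = 43.36 N down at 1.25 m → arm 1.25 m, τ = 43.36 × 1.25 = 54.2 N·m clockwise.
Total clockwise load moment = 213.1 N·m.
The cable tension T acts at 0.832 m; only its component perpendicular to the bar, T sinθ, produces torque. sinθ = h/√(h²+d²) = 1.07/√(1.07²+0.832²) = 0.7894.
Balancing moments: T × 0.832 × 0.7894 = 213.1, giving T = 213.1 / 0.6568 = 324 N.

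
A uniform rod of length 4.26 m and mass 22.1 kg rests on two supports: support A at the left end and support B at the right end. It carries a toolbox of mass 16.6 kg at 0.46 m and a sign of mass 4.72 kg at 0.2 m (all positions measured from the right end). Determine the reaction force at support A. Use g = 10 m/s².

R_A ≈ 131 N

Taking torques about support B:
Beam weight: 22.1 × 10 = 221 N down at 2.13 m → arm 2.13 m, τ = 221 × 2.13 = 470.7 N·m counterclockwise.
Toolbox: 16.6 × 10 = 166 N down at 0.46 m → arm 0.46 m, τ = 166 × 0.46 = 76.36 N·m counterclockwise.
Sign: 4.72 × 10 = 47.2 N down at 0.2 m → arm 0.2 m, τ = 47.2 × 0.2 = 9.44 N·m counterclockwise.
Net load moment about support B = 556.5 N·m counterclockwise.
Reaction R at support A is upward at 4.26 m, arm 4.26 m → moment R × 4.26 clockwise.
Στ = 0 ⇒ R × 4.26 = 556.5 ⇒ R = 131 N.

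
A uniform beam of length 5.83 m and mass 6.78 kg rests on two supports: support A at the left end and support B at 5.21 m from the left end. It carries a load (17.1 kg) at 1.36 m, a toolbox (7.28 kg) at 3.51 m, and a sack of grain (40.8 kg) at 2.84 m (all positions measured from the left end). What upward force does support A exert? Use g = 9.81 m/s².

R_A ≈ 359 N

Sum moments about support B (its reaction then has zero moment arm).
Beam weight: 6.78 × 9.81 = 66.51 N down at 2.915 m → arm 2.295 m, τ = 66.51 × 2.295 = 152.6 N·m counterclockwise.
Load: 17.1 × 9.81 = 167.8 N down at 1.36 m → arm 3.85 m, τ = 167.8 × 3.85 = 646 N·m counterclockwise.
Toolbox: 7.28 × 9.81 = 71.42 N down at 3.51 m → arm 1.7 m, τ = 71.42 × 1.7 = 121.4 N·m counterclockwise.
Sack of grain: 40.8 × 9.81 = 400.2 N down at 2.84 m → arm 2.37 m, τ = 400.2 × 2.37 = 948.5 N·m counterclockwise.
Net load moment about support B = 1868 N·m counterclockwise.
Reaction R at support A is upward at 0 m, arm 5.21 m → moment R × 5.21 clockwise.
For rotational equilibrium, R × 5.21 = 1868, so R = 359 N.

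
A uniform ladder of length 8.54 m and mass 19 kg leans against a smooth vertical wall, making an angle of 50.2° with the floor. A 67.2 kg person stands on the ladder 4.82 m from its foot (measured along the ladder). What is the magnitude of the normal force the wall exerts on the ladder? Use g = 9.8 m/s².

About the foot of the ladder:
Ladder weight 19×9.8 = 186.2 N acts at 4.27 m along the ladder; its horizontal arm is 4.27·cos50.2° = 2.733 m → τ = 508.9 N·m clockwise.
Person: 67.2×9.8 = 658.6 N at 4.82 m → arm 3.085 m → τ = 2032 N·m clockwise.
Wall normal N acts horizontally at the top; its moment arm is the height L sinθ = 8.54·sin50.2° = 6.561 m, counterclockwise.
Balancing moments: N × 6.561 = 2541, giving N = 387 N.

N_wall ≈ 387 N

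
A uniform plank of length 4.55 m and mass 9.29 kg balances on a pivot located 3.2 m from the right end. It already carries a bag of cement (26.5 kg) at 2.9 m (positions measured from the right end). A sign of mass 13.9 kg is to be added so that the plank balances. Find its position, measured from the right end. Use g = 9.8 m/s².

x ≈ 4.39 m from the right end

Take moments about the pivot (at 3.2 m from the right end).
Beam weight: 9.29 × 9.8 = 91.04 N down at 2.275 m → arm 0.925 m, τ = 91.04 × 0.925 = 84.21 N·m clockwise.
Bag of cement: 26.5 × 9.8 = 259.7 N down at 2.9 m → arm 0.3 m, τ = 259.7 × 0.3 = 77.91 N·m clockwise.
Net moment of existing loads = 162.1 N·m clockwise.
The sign weighs 13.9 × 9.8 = 136.2 N and must supply an equal counterclockwise moment, so its lever arm about the pivot is 162.1 / 136.2 = 1.19 m.
That puts it at 3.2 + 1.19 = 4.39 m from the right end.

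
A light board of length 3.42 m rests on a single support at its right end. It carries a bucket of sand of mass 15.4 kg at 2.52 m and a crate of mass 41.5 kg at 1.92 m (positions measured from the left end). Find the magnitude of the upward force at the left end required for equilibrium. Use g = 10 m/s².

Take moments about the right end.
Bucket of sand: 15.4 × 10 = 154 N down at 2.52 m → arm 0.9 m, τ = 154 × 0.9 = 138.6 N·m counterclockwise.
Crate: 41.5 × 10 = 415 N down at 1.92 m → arm 1.5 m, τ = 415 × 1.5 = 622.5 N·m counterclockwise.
Net moment of the loads = 761.1 N·m counterclockwise.
The upward force F acts at the left end, arm 3.42 m, giving F × 3.42 clockwise.
Στ = 0 ⇒ F × 3.42 = 761.1 ⇒ F = 761.1 / 3.42 = 223 N.

F ≈ 223 N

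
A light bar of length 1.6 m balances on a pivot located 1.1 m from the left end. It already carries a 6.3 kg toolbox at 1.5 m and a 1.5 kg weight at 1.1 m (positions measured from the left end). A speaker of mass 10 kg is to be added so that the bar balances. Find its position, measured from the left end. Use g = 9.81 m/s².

x ≈ 0.848 m from the left end

Take moments about the pivot (at 1.1 m from the left end).
Toolbox: 6.3 × 9.81 = 61.8 N down at 1.5 m → arm 0.4 m, τ = 61.8 × 0.4 = 24.72 N·m clockwise.
Weight: acts at the pivot, moment arm 0 → no torque.
Net moment of existing loads = 24.72 N·m clockwise.
The speaker weighs 10 × 9.81 = 98.1 N and must supply an equal counterclockwise moment, so its lever arm about the pivot is 24.72 / 98.1 = 0.252 m.
That puts it at 1.1 − 0.252 = 0.848 m from the left end.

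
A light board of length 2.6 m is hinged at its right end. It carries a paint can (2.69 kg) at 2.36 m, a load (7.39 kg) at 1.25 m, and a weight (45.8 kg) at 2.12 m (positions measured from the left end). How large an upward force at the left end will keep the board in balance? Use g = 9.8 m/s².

F ≈ 123 N

Choose the right end as the axis so the unknown pivot reaction has zero arm there.
Paint can: 2.69 × 9.8 = 26.36 N down at 2.36 m → arm 0.24 m, τ = 26.36 × 0.24 = 6.326 N·m counterclockwise.
Load: 7.39 × 9.8 = 72.42 N down at 1.25 m → arm 1.35 m, τ = 72.42 × 1.35 = 97.77 N·m counterclockwise.
Weight: 45.8 × 9.8 = 448.8 N down at 2.12 m → arm 0.48 m, τ = 448.8 × 0.48 = 215.4 N·m counterclockwise.
Net moment of the loads = 319.5 N·m counterclockwise.
The upward force F acts at the left end, arm 2.6 m, giving F × 2.6 clockwise.
Setting net torque to zero: F × 2.6 = 319.5 → F = 319.5 / 2.6 = 123 N.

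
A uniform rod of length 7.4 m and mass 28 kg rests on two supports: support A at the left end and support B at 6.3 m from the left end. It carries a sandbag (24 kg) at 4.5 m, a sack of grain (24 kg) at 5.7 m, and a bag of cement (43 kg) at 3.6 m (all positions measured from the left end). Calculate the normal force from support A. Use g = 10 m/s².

Taking torques about support B:
Beam weight: 28 × 10 = 280 N down at 3.7 m → arm 2.6 m, τ = 280 × 2.6 = 728 N·m counterclockwise.
Sandbag: 24 × 10 = 240 N down at 4.5 m → arm 1.8 m, τ = 240 × 1.8 = 432 N·m counterclockwise.
Sack of grain: 24 × 10 = 240 N down at 5.7 m → arm 0.6 m, τ = 240 × 0.6 = 144 N·m counterclockwise.
Bag of cement: 43 × 10 = 430 N down at 3.6 m → arm 2.7 m, τ = 430 × 2.7 = 1161 N·m counterclockwise.
Net load moment about support B = 2465 N·m counterclockwise.
Reaction R at support A is upward at 0 m, arm 6.3 m → moment R × 6.3 clockwise.
Setting net torque to zero: R × 6.3 = 2465 → R = 391 N.

R_A ≈ 391 N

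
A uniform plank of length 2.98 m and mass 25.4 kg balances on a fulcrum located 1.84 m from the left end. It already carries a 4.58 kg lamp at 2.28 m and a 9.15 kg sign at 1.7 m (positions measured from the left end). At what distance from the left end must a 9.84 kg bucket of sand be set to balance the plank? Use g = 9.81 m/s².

About the fulcrum (at 1.84 m from the left end):
Beam weight: 25.4 × 9.81 = 249.2 N down at 1.49 m → arm 0.35 m, τ = 249.2 × 0.35 = 87.22 N·m counterclockwise.
Lamp: 4.58 × 9.81 = 44.93 N down at 2.28 m → arm 0.44 m, τ = 44.93 × 0.44 = 19.77 N·m clockwise.
Sign: 9.15 × 9.81 = 89.76 N down at 1.7 m → arm 0.14 m, τ = 89.76 × 0.14 = 12.57 N·m counterclockwise.
Net moment of existing loads = 80.02 N·m counterclockwise.
The bucket of sand weighs 9.84 × 9.81 = 96.53 N and must supply an equal clockwise moment, so its lever arm about the fulcrum is 80.02 / 96.53 = 0.829 m.
That puts it at 1.84 + 0.829 = 2.67 m from the left end.

x ≈ 2.67 m from the left end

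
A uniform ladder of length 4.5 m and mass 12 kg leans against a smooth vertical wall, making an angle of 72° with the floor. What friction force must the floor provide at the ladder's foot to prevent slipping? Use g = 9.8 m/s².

f ≈ 19.1 N

Sum moments about the foot of the ladder (the floor normal and friction both act there and drop out).
Ladder weight 12×9.8 = 117.6 N acts at 2.25 m along the ladder; its horizontal arm is 2.25·cos72° = 0.6953 m → τ = 81.77 N·m clockwise.
Wall normal N acts horizontally at the top; its moment arm is the height L sinθ = 4.5·sin72° = 4.28 m, counterclockwise.
Στ = 0 ⇒ N × 4.28 = 81.77 ⇒ N = 19.1 N.
ΣFx = 0: friction at the foot balances the wall's push, so f = N_wall = 19.1 N.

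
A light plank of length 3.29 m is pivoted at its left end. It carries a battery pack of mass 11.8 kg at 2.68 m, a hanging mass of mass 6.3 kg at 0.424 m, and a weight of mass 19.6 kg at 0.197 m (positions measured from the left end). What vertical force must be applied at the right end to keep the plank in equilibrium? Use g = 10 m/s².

Choose the left end as the axis so the unknown pivot reaction has zero arm there.
Battery pack: 11.8 × 10 = 118 N down at 2.68 m → arm 2.68 m, τ = 118 × 2.68 = 316.2 N·m clockwise.
Hanging mass: 6.3 × 10 = 63 N down at 0.424 m → arm 0.424 m, τ = 63 × 0.424 = 26.71 N·m clockwise.
Weight: 19.6 × 10 = 196 N down at 0.197 m → arm 0.197 m, τ = 196 × 0.197 = 38.61 N·m clockwise.
Net moment of the loads = 381.5 N·m clockwise.
The upward force F acts at the right end, arm 3.29 m, giving F × 3.29 counterclockwise.
Στ = 0 ⇒ F × 3.29 = 381.5 ⇒ F = 381.5 / 3.29 = 116 N.

F ≈ 116 N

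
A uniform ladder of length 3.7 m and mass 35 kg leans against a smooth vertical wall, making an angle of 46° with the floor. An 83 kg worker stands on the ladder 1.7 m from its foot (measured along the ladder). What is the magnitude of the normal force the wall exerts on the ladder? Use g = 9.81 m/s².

N_wall ≈ 527 N

Sum moments about the foot of the ladder (the floor normal and friction both act there and drop out).
Ladder weight 35×9.81 = 343.4 N acts at 1.85 m along the ladder; its horizontal arm is 1.85·cos46° = 1.285 m → τ = 441.3 N·m clockwise.
Worker: 83×9.81 = 814.2 N at 1.7 m → arm 1.181 m → τ = 961.6 N·m clockwise.
Wall normal N acts horizontally at the top; its moment arm is the height L sinθ = 3.7·sin46° = 2.662 m, counterclockwise.
Στ = 0 ⇒ N × 2.662 = 1403 ⇒ N = 527 N.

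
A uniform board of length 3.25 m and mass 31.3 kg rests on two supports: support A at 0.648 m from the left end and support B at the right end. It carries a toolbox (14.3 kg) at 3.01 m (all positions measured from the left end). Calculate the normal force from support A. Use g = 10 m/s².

R_A ≈ 209 N

About support B:
Beam weight: 31.3 × 10 = 313 N down at 1.625 m → arm 1.625 m, τ = 313 × 1.625 = 508.6 N·m counterclockwise.
Toolbox: 14.3 × 10 = 143 N down at 3.01 m → arm 0.24 m, τ = 143 × 0.24 = 34.32 N·m counterclockwise.
Net load moment about support B = 542.9 N·m counterclockwise.
Reaction R at support A is upward at 0.648 m, arm 2.602 m → moment R × 2.602 clockwise.
Στ = 0 ⇒ R × 2.602 = 542.9 ⇒ R = 209 N.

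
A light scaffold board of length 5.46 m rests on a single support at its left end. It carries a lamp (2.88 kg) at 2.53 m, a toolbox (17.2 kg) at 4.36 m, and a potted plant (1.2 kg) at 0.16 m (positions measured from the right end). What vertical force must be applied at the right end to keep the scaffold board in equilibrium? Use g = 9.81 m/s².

F ≈ 60.6 N

Sum moments about the left end (the unknown pivot reaction has zero arm there).
Lamp: 2.88 × 9.81 = 28.25 N down at 2.53 m → arm 2.93 m, τ = 28.25 × 2.93 = 82.77 N·m clockwise.
Toolbox: 17.2 × 9.81 = 168.7 N down at 4.36 m → arm 1.1 m, τ = 168.7 × 1.1 = 185.6 N·m clockwise.
Potted plant: 1.2 × 9.81 = 11.77 N down at 0.16 m → arm 5.3 m, τ = 11.77 × 5.3 = 62.38 N·m clockwise.
Net moment of the loads = 330.8 N·m clockwise.
The upward force F acts at the right end, arm 5.46 m, giving F × 5.46 counterclockwise.
Στ = 0 ⇒ F × 5.46 = 330.8 ⇒ F = 330.8 / 5.46 = 60.6 N.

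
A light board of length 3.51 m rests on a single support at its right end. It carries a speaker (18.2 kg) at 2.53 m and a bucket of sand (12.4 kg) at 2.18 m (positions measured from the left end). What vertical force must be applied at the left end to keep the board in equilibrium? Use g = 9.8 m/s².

F ≈ 95.8 N

Taking torques about the right end:
Speaker: 18.2 × 9.8 = 178.4 N down at 2.53 m → arm 0.98 m, τ = 178.4 × 0.98 = 174.8 N·m counterclockwise.
Bucket of sand: 12.4 × 9.8 = 121.5 N down at 2.18 m → arm 1.33 m, τ = 121.5 × 1.33 = 161.6 N·m counterclockwise.
Net moment of the loads = 336.4 N·m counterclockwise.
The upward force F acts at the left end, arm 3.51 m, giving F × 3.51 clockwise.
Setting net torque to zero: F × 3.51 = 336.4 → F = 336.4 / 3.51 = 95.8 N.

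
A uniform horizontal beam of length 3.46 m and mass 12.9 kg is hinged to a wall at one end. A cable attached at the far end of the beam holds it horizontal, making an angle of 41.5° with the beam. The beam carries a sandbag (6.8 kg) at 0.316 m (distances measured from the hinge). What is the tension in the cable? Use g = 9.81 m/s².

T ≈ 105 N

Take moments about the hinge.
Beam weight: 12.9 × 9.81 = 126.5 N down at 1.73 m → arm 1.73 m, τ = 126.5 × 1.73 = 218.8 N·m clockwise.
Sandbag: 6.8 × 9.81 = 66.71 N down at 0.316 m → arm 0.316 m, τ = 66.71 × 0.316 = 21.08 N·m clockwise.
Total clockwise load moment = 239.9 N·m.
The cable tension T acts at 3.46 m; only its component perpendicular to the beam, T sinθ, produces torque. sin 41.5° = 0.6626.
Balancing moments: T × 3.46 × 0.6626 = 239.9, giving T = 239.9 / 2.293 = 105 N.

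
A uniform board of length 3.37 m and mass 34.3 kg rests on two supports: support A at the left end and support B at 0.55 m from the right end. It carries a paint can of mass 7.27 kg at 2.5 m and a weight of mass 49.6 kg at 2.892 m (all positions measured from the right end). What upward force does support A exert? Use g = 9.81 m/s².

R_A ≈ 589 N

Take moments about support B.
Beam weight: 34.3 × 9.81 = 336.5 N down at 1.685 m → arm 1.135 m, τ = 336.5 × 1.135 = 381.9 N·m counterclockwise.
Paint can: 7.27 × 9.81 = 71.32 N down at 2.5 m → arm 1.95 m, τ = 71.32 × 1.95 = 139.1 N·m counterclockwise.
Weight: 49.6 × 9.81 = 486.6 N down at 2.892 m → arm 2.342 m, τ = 486.6 × 2.342 = 1140 N·m counterclockwise.
Net load moment about support B = 1661 N·m counterclockwise.
Reaction R at support A is upward at 3.37 m, arm 2.82 m → moment R × 2.82 clockwise.
Στ = 0 ⇒ R × 2.82 = 1661 ⇒ R = 589 N.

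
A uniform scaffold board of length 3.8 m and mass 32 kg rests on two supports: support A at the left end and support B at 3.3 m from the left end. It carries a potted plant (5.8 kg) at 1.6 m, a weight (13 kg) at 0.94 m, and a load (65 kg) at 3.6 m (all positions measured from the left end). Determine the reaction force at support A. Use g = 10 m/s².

R_A ≈ 200 N

Choose support B as the axis so its reaction then has zero moment arm.
Beam weight: 32 × 10 = 320 N down at 1.9 m → arm 1.4 m, τ = 320 × 1.4 = 448 N·m counterclockwise.
Potted plant: 5.8 × 10 = 58 N down at 1.6 m → arm 1.7 m, τ = 58 × 1.7 = 98.6 N·m counterclockwise.
Weight: 13 × 10 = 130 N down at 0.94 m → arm 2.36 m, τ = 130 × 2.36 = 306.8 N·m counterclockwise.
Load: 65 × 10 = 650 N down at 3.6 m → arm 0.3 m, τ = 650 × 0.3 = 195 N·m clockwise.
Net load moment about support B = 658.4 N·m counterclockwise.
Reaction R at support A is upward at 0 m, arm 3.3 m → moment R × 3.3 clockwise.
For rotational equilibrium, R × 3.3 = 658.4, so R = 200 N.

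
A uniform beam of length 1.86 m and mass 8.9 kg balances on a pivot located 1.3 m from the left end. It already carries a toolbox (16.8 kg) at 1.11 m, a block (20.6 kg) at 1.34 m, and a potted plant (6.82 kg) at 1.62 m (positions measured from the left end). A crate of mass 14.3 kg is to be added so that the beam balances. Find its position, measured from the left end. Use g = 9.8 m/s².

x ≈ 1.54 m from the left end

Sum moments about the pivot (at 1.3 m from the left end) (the support reaction has zero arm there).
Beam weight: 8.9 × 9.8 = 87.22 N down at 0.93 m → arm 0.37 m, τ = 87.22 × 0.37 = 32.27 N·m counterclockwise.
Toolbox: 16.8 × 9.8 = 164.6 N down at 1.11 m → arm 0.19 m, τ = 164.6 × 0.19 = 31.27 N·m counterclockwise.
Block: 20.6 × 9.8 = 201.9 N down at 1.34 m → arm 0.04 m, τ = 201.9 × 0.04 = 8.076 N·m clockwise.
Potted plant: 6.82 × 9.8 = 66.84 N down at 1.62 m → arm 0.32 m, τ = 66.84 × 0.32 = 21.39 N·m clockwise.
Net moment of existing loads = 34.07 N·m counterclockwise.
The crate weighs 14.3 × 9.8 = 140.1 N and must supply an equal clockwise moment, so its lever arm about the pivot is 34.07 / 140.1 = 0.243 m.
That puts it at 1.3 + 0.243 = 1.54 m from the left end.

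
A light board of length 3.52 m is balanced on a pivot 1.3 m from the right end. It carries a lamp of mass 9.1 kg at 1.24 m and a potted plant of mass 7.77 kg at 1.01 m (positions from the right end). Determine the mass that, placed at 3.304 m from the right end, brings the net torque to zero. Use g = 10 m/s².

Sum moments about the pivot (at 1.3 m from the right end) (the support reaction has zero arm there).
Lamp: 9.1 × 10 = 91 N down at 1.24 m → arm 0.06 m, τ = 91 × 0.06 = 5.46 N·m clockwise.
Potted plant: 7.77 × 10 = 77.7 N down at 1.01 m → arm 0.29 m, τ = 77.7 × 0.29 = 22.53 N·m clockwise.
Net moment of known loads = 27.99 N·m clockwise.
An unknown mass m at 3.304 m has arm 2.004 m; its moment is m·g·2.004 counterclockwise.
Στ = 0 ⇒ m × 10 × 2.004 = 27.99 ⇒ m = 27.99 / (10 × 2.004) = 1.4 kg.

m ≈ 1.4 kg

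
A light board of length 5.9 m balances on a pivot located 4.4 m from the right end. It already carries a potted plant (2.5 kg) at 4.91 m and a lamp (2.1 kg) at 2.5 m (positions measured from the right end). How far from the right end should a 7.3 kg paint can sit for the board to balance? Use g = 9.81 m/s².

x ≈ 4.77 m from the right end

Sum moments about the pivot (at 4.4 m from the right end) (the support reaction has zero arm there).
Potted plant: 2.5 × 9.81 = 24.53 N down at 4.91 m → arm 0.51 m, τ = 24.53 × 0.51 = 12.51 N·m counterclockwise.
Lamp: 2.1 × 9.81 = 20.6 N down at 2.5 m → arm 1.9 m, τ = 20.6 × 1.9 = 39.14 N·m clockwise.
Net moment of existing loads = 26.63 N·m clockwise.
The paint can weighs 7.3 × 9.81 = 71.61 N and must supply an equal counterclockwise moment, so its lever arm about the pivot is 26.63 / 71.61 = 0.372 m.
That puts it at 4.4 + 0.372 = 4.77 m from the right end.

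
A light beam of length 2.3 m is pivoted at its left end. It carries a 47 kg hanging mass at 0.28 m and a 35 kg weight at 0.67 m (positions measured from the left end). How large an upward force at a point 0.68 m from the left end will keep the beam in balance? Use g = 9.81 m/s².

F ≈ 528 N

Take moments about the left end.
Hanging mass: 47 × 9.81 = 461.1 N down at 0.28 m → arm 0.28 m, τ = 461.1 × 0.28 = 129.1 N·m clockwise.
Weight: 35 × 9.81 = 343.4 N down at 0.67 m → arm 0.67 m, τ = 343.4 × 0.67 = 230.1 N·m clockwise.
Net moment of the loads = 359.2 N·m clockwise.
The upward force F acts at a point 0.68 m from the left end, arm 0.68 m, giving F × 0.68 counterclockwise.
Setting net torque to zero: F × 0.68 = 359.2 → F = 359.2 / 0.68 = 528 N.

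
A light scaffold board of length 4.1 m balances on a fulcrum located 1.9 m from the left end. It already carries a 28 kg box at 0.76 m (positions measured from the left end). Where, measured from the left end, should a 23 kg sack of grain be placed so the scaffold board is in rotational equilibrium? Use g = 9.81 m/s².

Taking torques about the fulcrum (at 1.9 m from the left end):
Box: 28 × 9.81 = 274.7 N down at 0.76 m → arm 1.14 m, τ = 274.7 × 1.14 = 313.2 N·m counterclockwise.
Net moment of existing loads = 313.2 N·m counterclockwise.
The sack of grain weighs 23 × 9.81 = 225.6 N and must supply an equal clockwise moment, so its lever arm about the fulcrum is 313.2 / 225.6 = 1.39 m.
That puts it at 1.9 + 1.39 = 3.29 m from the left end.

x ≈ 3.29 m from the left end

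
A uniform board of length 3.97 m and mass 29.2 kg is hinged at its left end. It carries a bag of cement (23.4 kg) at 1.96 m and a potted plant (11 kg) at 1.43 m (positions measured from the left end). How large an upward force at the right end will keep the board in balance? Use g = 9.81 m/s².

Take moments about the left end.
Beam weight: 29.2 × 9.81 = 286.5 N down at 1.985 m → arm 1.985 m, τ = 286.5 × 1.985 = 568.7 N·m clockwise.
Bag of cement: 23.4 × 9.81 = 229.6 N down at 1.96 m → arm 1.96 m, τ = 229.6 × 1.96 = 450 N·m clockwise.
Potted plant: 11 × 9.81 = 107.9 N down at 1.43 m → arm 1.43 m, τ = 107.9 × 1.43 = 154.3 N·m clockwise.
Net moment of the loads = 1173 N·m clockwise.
The upward force F acts at the right end, arm 3.97 m, giving F × 3.97 counterclockwise.
Setting net torque to zero: F × 3.97 = 1173 → F = 1173 / 3.97 = 295 N.

F ≈ 295 N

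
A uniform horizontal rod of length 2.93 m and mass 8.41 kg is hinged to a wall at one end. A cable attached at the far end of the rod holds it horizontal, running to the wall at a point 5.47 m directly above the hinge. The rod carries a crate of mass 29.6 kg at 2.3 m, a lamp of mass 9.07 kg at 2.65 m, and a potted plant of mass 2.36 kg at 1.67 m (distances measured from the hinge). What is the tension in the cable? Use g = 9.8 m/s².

Sum moments about the hinge (the unknown hinge reaction has zero arm there).
Beam weight: 8.41 × 9.8 = 82.42 N down at 1.465 m → arm 1.465 m, τ = 82.42 × 1.465 = 120.7 N·m clockwise.
Crate: 29.6 × 9.8 = 290.1 N down at 2.3 m → arm 2.3 m, τ = 290.1 × 2.3 = 667.2 N·m clockwise.
Lamp: 9.07 × 9.8 = 88.89 N down at 2.65 m → arm 2.65 m, τ = 88.89 × 2.65 = 235.6 N·m clockwise.
Potted plant: 2.36 × 9.8 = 23.13 N down at 1.67 m → arm 1.67 m, τ = 23.13 × 1.67 = 38.63 N·m clockwise.
Total clockwise load moment = 1062 N·m.
The cable tension T acts at 2.93 m; only its component perpendicular to the rod, T sinθ, produces torque. sinθ = h/√(h²+d²) = 5.47/√(5.47²+2.93²) = 0.8815.
For rotational equilibrium, T × 2.93 × 0.8815 = 1062, so T = 1062 / 2.583 = 411 N.

T ≈ 411 N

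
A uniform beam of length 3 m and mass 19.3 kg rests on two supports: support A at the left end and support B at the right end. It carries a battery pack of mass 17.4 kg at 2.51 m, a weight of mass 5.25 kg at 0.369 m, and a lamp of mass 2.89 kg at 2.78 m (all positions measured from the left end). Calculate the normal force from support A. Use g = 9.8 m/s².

R_A ≈ 170 N

Choose support B as the axis so its reaction then has zero moment arm.
Beam weight: 19.3 × 9.8 = 189.1 N down at 1.5 m → arm 1.5 m, τ = 189.1 × 1.5 = 283.6 N·m counterclockwise.
Battery pack: 17.4 × 9.8 = 170.5 N down at 2.51 m → arm 0.49 m, τ = 170.5 × 0.49 = 83.55 N·m counterclockwise.
Weight: 5.25 × 9.8 = 51.45 N down at 0.369 m → arm 2.631 m, τ = 51.45 × 2.631 = 135.4 N·m counterclockwise.
Lamp: 2.89 × 9.8 = 28.32 N down at 2.78 m → arm 0.22 m, τ = 28.32 × 0.22 = 6.23 N·m counterclockwise.
Net load moment about support B = 508.8 N·m counterclockwise.
Reaction R at support A is upward at 0 m, arm 3 m → moment R × 3 clockwise.
Setting net torque to zero: R × 3 = 508.8 → R = 170 N.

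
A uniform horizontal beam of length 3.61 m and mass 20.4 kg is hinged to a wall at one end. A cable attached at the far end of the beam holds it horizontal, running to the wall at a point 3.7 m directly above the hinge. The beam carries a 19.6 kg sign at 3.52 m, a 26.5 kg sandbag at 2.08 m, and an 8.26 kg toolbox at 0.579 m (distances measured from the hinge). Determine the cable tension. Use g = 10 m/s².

T ≈ 641 N

Take moments about the hinge.
Beam weight: 20.4 × 10 = 204 N down at 1.805 m → arm 1.805 m, τ = 204 × 1.805 = 368.2 N·m clockwise.
Sign: 19.6 × 10 = 196 N down at 3.52 m → arm 3.52 m, τ = 196 × 3.52 = 689.9 N·m clockwise.
Sandbag: 26.5 × 10 = 265 N down at 2.08 m → arm 2.08 m, τ = 265 × 2.08 = 551.2 N·m clockwise.
Toolbox: 8.26 × 10 = 82.6 N down at 0.579 m → arm 0.579 m, τ = 82.6 × 0.579 = 47.83 N·m clockwise.
Total clockwise load moment = 1657 N·m.
The cable tension T acts at 3.61 m; only its component perpendicular to the beam, T sinθ, produces torque. sinθ = h/√(h²+d²) = 3.7/√(3.7²+3.61²) = 0.7158.
For rotational equilibrium, T × 3.61 × 0.7158 = 1657, so T = 1657 / 2.584 = 641 N.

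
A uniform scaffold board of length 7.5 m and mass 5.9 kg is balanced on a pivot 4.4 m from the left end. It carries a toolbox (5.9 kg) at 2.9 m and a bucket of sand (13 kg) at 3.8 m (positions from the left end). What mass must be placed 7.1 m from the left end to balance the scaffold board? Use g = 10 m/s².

Choose the pivot (at 4.4 m from the left end) as the axis so the support reaction has zero arm there.
Beam weight: 5.9 × 10 = 59 N down at 3.75 m → arm 0.65 m, τ = 59 × 0.65 = 38.35 N·m counterclockwise.
Toolbox: 5.9 × 10 = 59 N down at 2.9 m → arm 1.5 m, τ = 59 × 1.5 = 88.5 N·m counterclockwise.
Bucket of sand: 13 × 10 = 130 N down at 3.8 m → arm 0.6 m, τ = 130 × 0.6 = 78 N·m counterclockwise.
Net moment of known loads = 204.8 N·m counterclockwise.
An unknown mass m at 7.1 m has arm 2.7 m; its moment is m·g·2.7 clockwise.
Setting net torque to zero: m × 10 × 2.7 = 204.8 → m = 204.8 / (10 × 2.7) = 7.59 kg.

m ≈ 7.59 kg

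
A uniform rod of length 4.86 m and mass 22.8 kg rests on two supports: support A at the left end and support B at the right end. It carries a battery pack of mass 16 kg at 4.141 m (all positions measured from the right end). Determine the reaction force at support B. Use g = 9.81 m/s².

Taking torques about support A:
Beam weight: 22.8 × 9.81 = 223.7 N down at 2.43 m → arm 2.43 m, τ = 223.7 × 2.43 = 543.6 N·m clockwise.
Battery pack: 16 × 9.81 = 157 N down at 4.141 m → arm 0.719 m, τ = 157 × 0.719 = 112.9 N·m clockwise.
Net load moment about support A = 656.5 N·m clockwise.
Reaction R at support B is upward at 0 m, arm 4.86 m → moment R × 4.86 counterclockwise.
Balancing moments: R × 4.86 = 656.5, giving R = 135 N.

R_B ≈ 135 N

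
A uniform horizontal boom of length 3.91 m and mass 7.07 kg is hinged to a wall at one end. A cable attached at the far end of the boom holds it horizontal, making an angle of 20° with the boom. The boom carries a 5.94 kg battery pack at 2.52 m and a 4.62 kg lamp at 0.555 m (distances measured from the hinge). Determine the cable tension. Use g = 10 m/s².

Choose the hinge as the axis so the unknown hinge reaction has zero arm there.
Beam weight: 7.07 × 10 = 70.7 N down at 1.955 m → arm 1.955 m, τ = 70.7 × 1.955 = 138.2 N·m clockwise.
Battery pack: 5.94 × 10 = 59.4 N down at 2.52 m → arm 2.52 m, τ = 59.4 × 2.52 = 149.7 N·m clockwise.
Lamp: 4.62 × 10 = 46.2 N down at 0.555 m → arm 0.555 m, τ = 46.2 × 0.555 = 25.64 N·m clockwise.
Total clockwise load moment = 313.5 N·m.
The cable tension T acts at 3.91 m; only its component perpendicular to the boom, T sinθ, produces torque. sin 20° = 0.342.
Balancing moments: T × 3.91 × 0.342 = 313.5, giving T = 313.5 / 1.337 = 234 N.

T ≈ 234 N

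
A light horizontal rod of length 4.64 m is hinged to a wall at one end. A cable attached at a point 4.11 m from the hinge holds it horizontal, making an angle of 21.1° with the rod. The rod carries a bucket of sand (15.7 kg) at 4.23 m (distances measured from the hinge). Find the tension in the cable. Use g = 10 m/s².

Take moments about the hinge.
Bucket of sand: 15.7 × 10 = 157 N down at 4.23 m → arm 4.23 m, τ = 157 × 4.23 = 664.1 N·m clockwise.
Total clockwise load moment = 664.1 N·m.
The cable tension T acts at 4.11 m; only its component perpendicular to the rod, T sinθ, produces torque. sin 21.1° = 0.36.
Setting net torque to zero: T × 4.11 × 0.36 = 664.1 → T = 664.1 / 1.48 = 449 N.

T ≈ 449 N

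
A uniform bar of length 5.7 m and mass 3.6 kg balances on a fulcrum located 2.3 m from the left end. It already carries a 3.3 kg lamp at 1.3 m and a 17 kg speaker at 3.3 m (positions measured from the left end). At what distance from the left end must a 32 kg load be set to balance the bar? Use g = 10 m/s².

Take moments about the fulcrum (at 2.3 m from the left end).
Beam weight: 3.6 × 10 = 36 N down at 2.85 m → arm 0.55 m, τ = 36 × 0.55 = 19.8 N·m clockwise.
Lamp: 3.3 × 10 = 33 N down at 1.3 m → arm 1 m, τ = 33 × 1 = 33 N·m counterclockwise.
Speaker: 17 × 10 = 170 N down at 3.3 m → arm 1 m, τ = 170 × 1 = 170 N·m clockwise.
Net moment of existing loads = 156.8 N·m clockwise.
The load weighs 32 × 10 = 320 N and must supply an equal counterclockwise moment, so its lever arm about the fulcrum is 156.8 / 320 = 0.49 m.
That puts it at 2.3 − 0.49 = 1.81 m from the left end.

x ≈ 1.81 m from the left end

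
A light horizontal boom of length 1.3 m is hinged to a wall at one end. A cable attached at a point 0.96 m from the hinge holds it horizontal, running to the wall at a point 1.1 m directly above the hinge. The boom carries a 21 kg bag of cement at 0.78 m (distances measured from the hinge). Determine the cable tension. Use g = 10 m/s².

T ≈ 226 N

Sum moments about the hinge (the unknown hinge reaction has zero arm there).
Bag of cement: 21 × 10 = 210 N down at 0.78 m → arm 0.78 m, τ = 210 × 0.78 = 163.8 N·m clockwise.
Total clockwise load moment = 163.8 N·m.
The cable tension T acts at 0.96 m; only its component perpendicular to the boom, T sinθ, produces torque. sinθ = h/√(h²+d²) = 1.1/√(1.1²+0.96²) = 0.7534.
Balancing moments: T × 0.96 × 0.7534 = 163.8, giving T = 163.8 / 0.7233 = 226 N.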